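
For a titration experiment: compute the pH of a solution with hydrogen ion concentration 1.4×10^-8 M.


pH = -log10([H+]) = -log10(1.4×10^-8)
= 8 - log10(1.4)
= 8 - 0.15
= 7.85

7.85


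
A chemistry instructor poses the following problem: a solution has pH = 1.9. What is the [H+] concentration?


[H+] = 10^(-pH) = 10^(-1.9)
= 1.26×10^-2 M

1.26×10^-2 M


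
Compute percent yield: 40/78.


% yield = actual/theoretical × 100
= 40/78 × 100
= 51.28%

51.28%


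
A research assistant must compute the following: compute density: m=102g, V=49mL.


ρ = mass/volume
= 102/49
= 2.082 g/mL

2.082 g/mL


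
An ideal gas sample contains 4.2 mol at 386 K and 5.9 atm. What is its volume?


PV = nRT  (R = 0.08206 L·atm/(mol·K))
V = nRT/P = 4.2×0.08206×386/5.9
= 22.548 L

22.548 L


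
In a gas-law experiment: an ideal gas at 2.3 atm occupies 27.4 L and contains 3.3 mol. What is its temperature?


PV = nRT  (R = 0.08206 L·atm/(mol·K))
T = PV/(nR) = 2.3×27.4/(3.3×0.08206)
= 63.02/0.270798
= 232.72 K

232.72 K


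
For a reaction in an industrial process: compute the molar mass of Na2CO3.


M(Na2CO3) = 2×22.99 + 1×12.01 + 3×16.0
= 45.98 + 12.01 + 48.0
= 105.99 g/mol

105.99 g/mol


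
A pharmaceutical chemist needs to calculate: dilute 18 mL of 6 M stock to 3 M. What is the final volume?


C1V1 = C2V2
6 × 18 = 3 × V2
V2 = 108/3 = 36.0 mL

36.0 mL


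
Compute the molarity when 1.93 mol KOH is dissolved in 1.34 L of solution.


M = n/V = 1.93/1.34 = 1.440 mol/L

1.440 M


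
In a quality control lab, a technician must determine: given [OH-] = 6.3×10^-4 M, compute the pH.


pOH = -log10([OH-]) = -log10(6.3×10^-4)
= 4 - log10(6.3) = 3.2
pH = 14 - pOH = 14 - 3.2 = 10.8

10.8


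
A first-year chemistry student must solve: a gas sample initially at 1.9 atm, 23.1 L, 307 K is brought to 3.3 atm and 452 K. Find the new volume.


P1V1/T1 = P2V2/T2
V2 = P1V1T2/(T1P2)
= 1.9×23.1×452/(307×3.3)
= 19.582 L

19.582 L


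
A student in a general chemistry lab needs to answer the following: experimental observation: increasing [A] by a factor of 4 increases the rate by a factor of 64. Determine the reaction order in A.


rate ∝ [A]^n
4^n = 64 → n = 3
Order in A: 3

3


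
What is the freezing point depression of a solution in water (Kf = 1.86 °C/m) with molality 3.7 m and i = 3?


ΔTf = Kf × m × i
= 1.86 × 3.7 × 3
= 20.646 °C

20.646 °C


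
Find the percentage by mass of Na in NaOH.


M(NaOH) = 1×22.99 + 1×16.0 + 1×1.008 = 39.998 g/mol
Mass of Na = 1 × 22.99 = 22.99 g/mol
% Na = 22.99/39.998 × 100 = 57.48%

57.48%


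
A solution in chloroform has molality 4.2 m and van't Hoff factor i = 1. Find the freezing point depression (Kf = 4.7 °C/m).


ΔTf = Kf × m × i
= 4.7 × 4.2 × 1
= 19.74 °C

19.74 °C


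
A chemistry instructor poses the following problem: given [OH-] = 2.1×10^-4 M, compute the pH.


pOH = -log10([OH-]) = -log10(2.1×10^-4)
= 4 - log10(2.1) = 3.68
pH = 14 - pOH = 14 - 3.68 = 10.32

10.32


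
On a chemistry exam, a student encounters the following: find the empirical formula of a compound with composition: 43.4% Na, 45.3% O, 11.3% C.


Assume 100 g sample. Moles of each element:
  Na: 43.4/22.99 = 1.888 mol
  O: 45.3/16.0 = 2.831 mol
  C: 11.3/12.01 = 0.941 mol
Divide by smallest (0.941):
  Na: 1.888/0.941 = 2.01
  O: 2.831/0.941 = 3.01
  C: 0.941/0.941 = 1.0
Empirical formula: Na2CO3

Na2CO3


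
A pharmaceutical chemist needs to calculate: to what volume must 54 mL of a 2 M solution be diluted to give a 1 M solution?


C1V1 = C2V2
2 × 54 = 1 × V2
V2 = 108/1 = 108.0 mL

108.0 mL


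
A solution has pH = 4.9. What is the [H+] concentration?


[H+] = 10^(-pH) = 10^(-4.9)
= 1.26×10^-5 M

1.26×10^-5 M


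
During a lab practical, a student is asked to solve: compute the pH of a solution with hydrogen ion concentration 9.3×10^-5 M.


pH = -log10([H+]) = -log10(9.3×10^-5)
= 5 - log10(9.3)
= 5 - 0.97
= 4.03

4.03


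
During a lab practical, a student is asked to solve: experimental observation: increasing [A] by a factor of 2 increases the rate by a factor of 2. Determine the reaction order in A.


rate ∝ [A]^n
2^n = 2 → n = 1
Order in A: 1

1


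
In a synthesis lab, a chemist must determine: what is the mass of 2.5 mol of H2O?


M(H2O) = 18.02 g/mol
mass = n × M = 2.5 × 18.02 = 45.05 g

45.05 g


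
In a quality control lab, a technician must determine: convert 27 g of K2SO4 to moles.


M(K2SO4) = 174.27 g/mol
n = mass/M = 27/174.27 = 0.1549 mol

0.1549 mol


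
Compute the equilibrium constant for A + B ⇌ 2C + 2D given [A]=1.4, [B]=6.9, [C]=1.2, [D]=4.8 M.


Kc = [C]^2[D]^2/([A][B])
= (1.2^2 × 4.8^2)/(1.4^1 × 6.9^1)
= 33.1776/9.66
= 3.435

3.435


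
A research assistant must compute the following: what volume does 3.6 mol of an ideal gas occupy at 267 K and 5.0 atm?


PV = nRT  (R = 0.08206 L·atm/(mol·K))
V = nRT/P = 3.6×0.08206×267/5.0
= 15.775 L

15.775 L


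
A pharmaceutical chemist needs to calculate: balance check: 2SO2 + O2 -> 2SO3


Equation: 2SO2 + O2 -> 2SO3
Check atoms: O: 6=6, S: 2=2
Balanced

Yes, balanced


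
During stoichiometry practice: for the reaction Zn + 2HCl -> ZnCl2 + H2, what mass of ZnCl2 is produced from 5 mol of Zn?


Mole ratio ZnCl2:Zn = 1:1
n(ZnCl2) = 5 × 1/1 = 5.000 mol
mass = 5.000 × 136.28 = 681.4 g

681.4 g


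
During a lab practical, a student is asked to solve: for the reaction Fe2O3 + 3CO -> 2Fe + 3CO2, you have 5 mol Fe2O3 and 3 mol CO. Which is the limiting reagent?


Mole ratio available / coefficient:
  Fe2O3: 5/1 = 5.000
  CO: 3/3 = 1.000
Smaller ratio is limiting.

CO


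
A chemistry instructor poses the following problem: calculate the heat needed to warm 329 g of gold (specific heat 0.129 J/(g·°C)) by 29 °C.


q = mcΔT = 329 × 0.129 × 29
= 1230.79 J

1230.79 J


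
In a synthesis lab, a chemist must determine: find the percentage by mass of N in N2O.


M(N2O) = 2×14.01 + 1×16.0 = 44.02 g/mol
Mass of N = 2 × 14.01 = 28.02 g/mol
% N = 28.02/44.02 × 100 = 63.65%

63.65%


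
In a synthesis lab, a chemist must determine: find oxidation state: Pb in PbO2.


x + 2(-2) = 0, so x = +4
Oxidation number: +4

+4


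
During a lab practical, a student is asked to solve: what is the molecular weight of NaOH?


M(NaOH) = 1×22.99 + 1×16.0 + 1×1.008
= 22.99 + 16.0 + 1.01
= 40.0 g/mol

40.0 g/mol


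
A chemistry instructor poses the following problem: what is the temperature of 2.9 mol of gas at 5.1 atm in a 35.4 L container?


PV = nRT  (R = 0.08206 L·atm/(mol·K))
T = PV/(nR) = 5.1×35.4/(2.9×0.08206)
= 180.54/0.237974
= 758.65 K

758.65 K


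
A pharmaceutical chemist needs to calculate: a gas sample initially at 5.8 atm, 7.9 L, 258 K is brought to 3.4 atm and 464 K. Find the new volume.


P1V1/T1 = P2V2/T2
V2 = P1V1T2/(T1P2)
= 5.8×7.9×464/(258×3.4)
= 24.237 L

24.237 L


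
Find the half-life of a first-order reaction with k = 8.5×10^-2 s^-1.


t½ = ln2/k = 0.693147/(8.5×10^-2 s^-1)
= 8.155 s

8.155 s


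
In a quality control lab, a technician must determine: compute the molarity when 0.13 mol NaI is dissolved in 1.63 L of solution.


M = n/V = 0.13/1.63 = 0.080 mol/L

0.080 M


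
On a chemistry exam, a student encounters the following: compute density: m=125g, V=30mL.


ρ = mass/volume
= 125/30
= 4.167 g/mL

4.167 g/mL


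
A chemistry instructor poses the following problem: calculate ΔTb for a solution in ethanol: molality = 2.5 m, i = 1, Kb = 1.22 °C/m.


ΔTb = Kb × m × i
= 1.22 × 2.5 × 1
= 3.05 °C

3.05 °C


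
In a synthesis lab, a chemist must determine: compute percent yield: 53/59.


% yield = actual/theoretical × 100
= 53/59 × 100
= 89.83%

89.83%


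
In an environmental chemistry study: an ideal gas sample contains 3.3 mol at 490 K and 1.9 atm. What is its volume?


PV = nRT  (R = 0.08206 L·atm/(mol·K))
V = nRT/P = 3.3×0.08206×490/1.9
= 69.837 L

69.837 L


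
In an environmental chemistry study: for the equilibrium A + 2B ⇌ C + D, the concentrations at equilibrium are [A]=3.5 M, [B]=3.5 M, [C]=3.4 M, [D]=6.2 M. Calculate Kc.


Kc = [C][D]/([A][B]^2)
= (3.4^1 × 6.2^1)/(3.5^1 × 3.5^2)
= 21.08/42.875
= 0.4917

0.4917


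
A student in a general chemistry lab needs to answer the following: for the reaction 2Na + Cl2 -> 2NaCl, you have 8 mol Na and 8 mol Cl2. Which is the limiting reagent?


Mole ratio available / coefficient:
  Na: 8/2 = 4.000
  Cl2: 8/1 = 8.000
Smaller ratio is limiting.

Na


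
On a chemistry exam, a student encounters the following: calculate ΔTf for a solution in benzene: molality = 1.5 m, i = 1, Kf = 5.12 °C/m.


ΔTf = Kf × m × i
= 5.12 × 1.5 × 1
= 7.68 °C

7.68 °C


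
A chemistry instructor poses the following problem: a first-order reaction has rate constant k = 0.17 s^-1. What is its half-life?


t½ = ln2/k = 0.693147/(0.17 s^-1)
= 4.077 s

4.077 s


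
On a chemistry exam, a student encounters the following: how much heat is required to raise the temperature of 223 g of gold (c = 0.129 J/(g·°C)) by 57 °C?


q = mcΔT = 223 × 0.129 × 57
= 1639.72 J

1639.72 J


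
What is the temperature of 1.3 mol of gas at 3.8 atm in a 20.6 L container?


PV = nRT  (R = 0.08206 L·atm/(mol·K))
T = PV/(nR) = 3.8×20.6/(1.3×0.08206)
= 78.28/0.106678
= 733.80 K

733.80 K


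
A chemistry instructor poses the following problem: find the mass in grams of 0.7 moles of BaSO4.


M(BaSO4) = 233.4 g/mol
mass = n × M = 0.7 × 233.4 = 163.38 g

163.38 g


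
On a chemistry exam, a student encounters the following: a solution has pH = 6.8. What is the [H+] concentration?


[H+] = 10^(-pH) = 10^(-6.8)
= 1.58×10^-7 M

1.58×10^-7 M


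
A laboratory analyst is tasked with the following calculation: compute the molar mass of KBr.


M(KBr) = 1×39.1 + 1×79.9
= 39.1 + 79.9
= 119.0 g/mol

119.0 g/mol


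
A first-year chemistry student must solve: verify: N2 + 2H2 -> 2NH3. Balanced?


Equation: N2 + 2H2 -> 2NH3
Check atoms: H: 4≠6, N: 2=2
Not balanced

No, not balanced


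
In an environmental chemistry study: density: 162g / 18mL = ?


ρ = mass/volume
= 162/18
= 9.0 g/mL

9.0 g/mL


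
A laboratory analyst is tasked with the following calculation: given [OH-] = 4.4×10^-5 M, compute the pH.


pOH = -log10([OH-]) = -log10(4.4×10^-5)
= 5 - log10(4.4) = 4.36
pH = 14 - pOH = 14 - 4.36 = 9.64

9.64


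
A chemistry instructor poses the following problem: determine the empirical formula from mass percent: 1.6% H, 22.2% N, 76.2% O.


Assume 100 g sample. Moles of each element:
  H: 1.6/1.008 = 1.587 mol
  N: 22.2/14.01 = 1.585 mol
  O: 76.2/16.0 = 4.763 mol
Divide by smallest (1.585):
  H: 1.587/1.585 = 1.0
  N: 1.585/1.585 = 1.0
  O: 4.763/1.585 = 3.01
Empirical formula: HNO3

HNO3


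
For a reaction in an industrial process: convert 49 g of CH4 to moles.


M(CH4) = 16.04 g/mol
n = mass/M = 49/16.04 = 3.0549 mol

3.0549 mol


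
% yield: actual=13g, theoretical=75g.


% yield = actual/theoretical × 100
= 13/75 × 100
= 17.33%

17.33%


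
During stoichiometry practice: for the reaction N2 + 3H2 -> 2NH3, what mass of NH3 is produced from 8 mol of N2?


Mole ratio NH3:N2 = 2:1
n(NH3) = 8 × 2/1 = 16.000 mol
mass = 16.000 × 17.03 = 272.48 g

272.48 g


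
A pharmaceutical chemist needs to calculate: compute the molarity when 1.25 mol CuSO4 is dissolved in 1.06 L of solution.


M = n/V = 1.25/1.06 = 1.179 mol/L

1.179 M


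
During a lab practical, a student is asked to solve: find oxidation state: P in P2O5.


2x + 5(-2) = 0, so x = +5
Oxidation number: +5

+5


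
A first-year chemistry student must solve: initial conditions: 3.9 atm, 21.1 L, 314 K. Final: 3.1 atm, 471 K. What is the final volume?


P1V1/T1 = P2V2/T2
V2 = P1V1T2/(T1P2)
= 3.9×21.1×471/(314×3.1)
= 39.818 L

39.818 L


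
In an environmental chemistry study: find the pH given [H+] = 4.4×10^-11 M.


pH = -log10([H+]) = -log10(4.4×10^-11)
= 11 - log10(4.4)
= 11 - 0.64
= 10.36

10.36


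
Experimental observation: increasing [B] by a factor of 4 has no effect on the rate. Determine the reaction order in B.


rate ∝ [B]^n
rate ∝ [B]^0
Order in B: 0

0


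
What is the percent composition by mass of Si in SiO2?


M(SiO2) = 1×28.09 + 2×16.0 = 60.09 g/mol
Mass of Si = 1 × 28.09 = 28.09 g/mol
% Si = 28.09/60.09 × 100 = 46.75%

46.75%


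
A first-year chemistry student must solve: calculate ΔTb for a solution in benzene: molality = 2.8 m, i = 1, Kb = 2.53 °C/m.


ΔTb = Kb × m × i
= 2.53 × 2.8 × 1
= 7.084 °C

7.084 °C


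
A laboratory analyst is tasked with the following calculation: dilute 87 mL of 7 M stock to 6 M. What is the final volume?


C1V1 = C2V2
7 × 87 = 6 × V2
V2 = 609/6 = 101.5 mL

101.5 mL


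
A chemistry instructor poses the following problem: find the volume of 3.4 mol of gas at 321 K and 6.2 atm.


PV = nRT  (R = 0.08206 L·atm/(mol·K))
V = nRT/P = 3.4×0.08206×321/6.2
= 14.445 L

14.445 L


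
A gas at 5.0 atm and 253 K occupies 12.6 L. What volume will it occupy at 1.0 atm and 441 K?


P1V1/T1 = P2V2/T2
V2 = P1V1T2/(T1P2)
= 5.0×12.6×441/(253×1.0)
= 109.814 L

109.814 L


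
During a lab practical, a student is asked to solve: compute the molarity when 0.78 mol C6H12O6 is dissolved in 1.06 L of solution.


M = n/V = 0.78/1.06 = 0.736 mol/L

0.736 M


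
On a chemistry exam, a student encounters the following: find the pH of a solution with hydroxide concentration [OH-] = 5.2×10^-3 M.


pOH = -log10([OH-]) = -log10(5.2×10^-3)
= 3 - log10(5.2) = 2.28
pH = 14 - pOH = 14 - 2.28 = 11.72

11.72


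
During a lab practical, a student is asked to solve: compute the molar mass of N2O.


M(N2O) = 2×14.01 + 1×16.0
= 28.02 + 16.0
= 44.02 g/mol

44.02 g/mol


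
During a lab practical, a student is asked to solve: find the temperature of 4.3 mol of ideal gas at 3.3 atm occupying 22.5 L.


PV = nRT  (R = 0.08206 L·atm/(mol·K))
T = PV/(nR) = 3.3×22.5/(4.3×0.08206)
= 74.25/0.352858
= 210.42 K

210.42 K


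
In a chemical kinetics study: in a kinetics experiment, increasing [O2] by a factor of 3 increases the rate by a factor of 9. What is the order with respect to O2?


rate ∝ [O2]^n
3^n = 9 → n = 2
Order in O2: 2

2


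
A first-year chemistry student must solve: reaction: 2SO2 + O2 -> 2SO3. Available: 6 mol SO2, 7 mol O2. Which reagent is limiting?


Mole ratio available / coefficient:
  SO2: 6/2 = 3.000
  O2: 7/1 = 7.000
Smaller ratio is limiting.

SO2


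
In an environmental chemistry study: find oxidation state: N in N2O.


2x + (-2) = 0, so x = +1
Oxidation number: +1

+1


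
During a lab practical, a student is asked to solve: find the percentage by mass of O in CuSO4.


M(CuSO4) = 1×63.55 + 1×32.07 + 4×16.0 = 159.62 g/mol
Mass of O = 4 × 16.0 = 64.00 g/mol
% O = 64.00/159.62 × 100 = 40.10%

40.10%


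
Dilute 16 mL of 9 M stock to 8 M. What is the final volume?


C1V1 = C2V2
9 × 16 = 8 × V2
V2 = 144/8 = 18.0 mL

18.0 mL


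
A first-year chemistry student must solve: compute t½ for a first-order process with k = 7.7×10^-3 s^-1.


t½ = ln2/k = 0.693147/(7.7×10^-3 s^-1)
= 90.02 s

90.02 s


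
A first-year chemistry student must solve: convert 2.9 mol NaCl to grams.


M(NaCl) = 58.44 g/mol
mass = n × M = 2.9 × 58.44 = 169.48 g

169.48 g


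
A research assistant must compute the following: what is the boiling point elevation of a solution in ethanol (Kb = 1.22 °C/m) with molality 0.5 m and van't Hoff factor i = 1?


ΔTb = Kb × m × i
= 1.22 × 0.5 × 1
= 0.61 °C

0.61 °C


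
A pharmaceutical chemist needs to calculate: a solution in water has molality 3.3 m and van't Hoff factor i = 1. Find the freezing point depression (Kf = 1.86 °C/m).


ΔTf = Kf × m × i
= 1.86 × 3.3 × 1
= 6.138 °C

6.138 °C


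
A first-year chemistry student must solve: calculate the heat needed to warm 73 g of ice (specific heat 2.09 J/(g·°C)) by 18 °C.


q = mcΔT = 73 × 2.09 × 18
= 2746.26 J

2746.26 J


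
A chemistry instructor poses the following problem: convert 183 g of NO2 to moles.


M(NO2) = 46.01 g/mol
n = mass/M = 183/46.01 = 3.9774 mol

3.9774 mol


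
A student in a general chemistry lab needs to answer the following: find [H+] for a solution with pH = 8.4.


[H+] = 10^(-pH) = 10^(-8.4)
= 3.98×10^-9 M

3.98×10^-9 M


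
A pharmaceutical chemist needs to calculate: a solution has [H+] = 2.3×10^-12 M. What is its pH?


pH = -log10([H+]) = -log10(2.3×10^-12)
= 12 - log10(2.3)
= 12 - 0.36
= 11.64

11.64


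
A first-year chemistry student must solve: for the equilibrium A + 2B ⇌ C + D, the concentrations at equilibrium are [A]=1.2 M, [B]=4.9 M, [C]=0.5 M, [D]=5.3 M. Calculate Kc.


Kc = [C][D]/([A][B]^2)
= (0.5^1 × 5.3^1)/(1.2^1 × 4.9^2)
= 2.65/28.812
= 0.09198

0.09198


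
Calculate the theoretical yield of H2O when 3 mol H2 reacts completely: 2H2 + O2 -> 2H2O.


Mole ratio H2O:H2 = 2:2
n(H2O) = 3 × 2/2 = 3.000 mol
mass = 3.000 × 18.02 = 54.06 g

54.06 g


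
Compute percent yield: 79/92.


% yield = actual/theoretical × 100
= 79/92 × 100
= 85.87%

85.87%


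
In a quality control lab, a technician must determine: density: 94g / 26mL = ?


ρ = mass/volume
= 94/26
= 3.615 g/mL

3.615 g/mL


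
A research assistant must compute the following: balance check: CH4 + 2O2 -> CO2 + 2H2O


Equation: CH4 + 2O2 -> CO2 + 2H2O
Check atoms: C: 1=1, H: 4=4, O: 4=4
Balanced

Yes, balanced


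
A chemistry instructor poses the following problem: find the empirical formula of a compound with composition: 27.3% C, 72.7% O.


Assume 100 g sample. Moles of each element:
  C: 27.3/12.01 = 2.273 mol
  O: 72.7/16.0 = 4.544 mol
Divide by smallest (2.273):
  C: 2.273/2.273 = 1.0
  O: 4.544/2.273 = 2.0
Empirical formula: CO2

CO2


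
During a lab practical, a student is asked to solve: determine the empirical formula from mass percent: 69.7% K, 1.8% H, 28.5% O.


Assume 100 g sample. Moles of each element:
  K: 69.7/39.1 = 1.783 mol
  H: 1.8/1.008 = 1.786 mol
  O: 28.5/16.0 = 1.781 mol
Divide by smallest (1.781):
  K: 1.783/1.781 = 1.0
  H: 1.786/1.781 = 1.0
  O: 1.781/1.781 = 1.0
Empirical formula: KOH

KOH


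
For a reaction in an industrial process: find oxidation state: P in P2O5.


2x + 5(-2) = 0, so x = +5
Oxidation number: +5

+5


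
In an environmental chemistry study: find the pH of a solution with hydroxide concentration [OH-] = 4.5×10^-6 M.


pOH = -log10([OH-]) = -log10(4.5×10^-6)
= 6 - log10(4.5) = 5.35
pH = 14 - pOH = 14 - 5.35 = 8.65

8.65


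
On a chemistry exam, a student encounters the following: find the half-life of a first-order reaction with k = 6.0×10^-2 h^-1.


t½ = ln2/k = 0.693147/(6.0×10^-2 h^-1)
= 11.55 h

11.55 h


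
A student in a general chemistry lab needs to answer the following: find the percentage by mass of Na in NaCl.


M(NaCl) = 1×22.99 + 1×35.45 = 58.44 g/mol
Mass of Na = 1 × 22.99 = 22.99 g/mol
% Na = 22.99/58.44 × 100 = 39.34%

39.34%


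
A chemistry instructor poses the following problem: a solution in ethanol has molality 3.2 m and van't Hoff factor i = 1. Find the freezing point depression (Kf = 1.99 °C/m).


ΔTf = Kf × m × i
= 1.99 × 3.2 × 1
= 6.368 °C

6.368 °C


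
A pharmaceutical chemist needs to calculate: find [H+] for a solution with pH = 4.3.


[H+] = 10^(-pH) = 10^(-4.3)
= 5.01×10^-5 M

5.01×10^-5 M


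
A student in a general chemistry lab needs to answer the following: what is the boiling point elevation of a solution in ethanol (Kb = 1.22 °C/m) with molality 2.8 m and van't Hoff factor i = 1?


ΔTb = Kb × m × i
= 1.22 × 2.8 × 1
= 3.416 °C

3.416 °C


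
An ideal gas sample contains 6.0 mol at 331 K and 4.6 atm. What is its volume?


PV = nRT  (R = 0.08206 L·atm/(mol·K))
V = nRT/P = 6.0×0.08206×331/4.6
= 35.429 L

35.429 L


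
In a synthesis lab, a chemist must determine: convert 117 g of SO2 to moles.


M(SO2) = 64.07 g/mol
n = mass/M = 117/64.07 = 1.8261 mol

1.8261 mol


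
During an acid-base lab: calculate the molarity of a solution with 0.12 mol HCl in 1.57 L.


M = n/V = 0.12/1.57 = 0.076 mol/L

0.076 M


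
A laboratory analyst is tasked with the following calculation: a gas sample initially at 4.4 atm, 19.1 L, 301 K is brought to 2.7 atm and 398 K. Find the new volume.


P1V1/T1 = P2V2/T2
V2 = P1V1T2/(T1P2)
= 4.4×19.1×398/(301×2.7)
= 41.157 L

41.157 L


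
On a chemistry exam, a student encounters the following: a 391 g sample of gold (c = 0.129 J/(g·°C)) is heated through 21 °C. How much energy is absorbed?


q = mcΔT = 391 × 0.129 × 21
= 1059.22 J

1059.22 J


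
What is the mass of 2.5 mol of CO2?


M(CO2) = 44.01 g/mol
mass = n × M = 2.5 × 44.01 = 110.03 g

110.03 g


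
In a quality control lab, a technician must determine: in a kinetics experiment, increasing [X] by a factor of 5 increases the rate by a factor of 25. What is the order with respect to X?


rate ∝ [X]^n
5^n = 25 → n = 2
Order in X: 2

2


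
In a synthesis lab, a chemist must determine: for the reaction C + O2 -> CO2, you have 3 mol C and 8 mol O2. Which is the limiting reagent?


Mole ratio available / coefficient:
  C: 3/1 = 3.000
  O2: 8/1 = 8.000
Smaller ratio is limiting.

C


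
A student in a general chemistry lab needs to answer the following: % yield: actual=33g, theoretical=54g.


% yield = actual/theoretical × 100
= 33/54 × 100
= 61.11%

61.11%


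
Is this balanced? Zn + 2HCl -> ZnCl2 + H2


Equation: Zn + 2HCl -> ZnCl2 + H2
Check atoms: Cl: 2=2, H: 2=2, Zn: 1=1
Balanced

Yes, balanced


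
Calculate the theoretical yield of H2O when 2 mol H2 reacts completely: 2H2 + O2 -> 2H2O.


Mole ratio H2O:H2 = 2:2
n(H2O) = 2 × 2/2 = 2.000 mol
mass = 2.000 × 18.02 = 36.04 g

36.04 g


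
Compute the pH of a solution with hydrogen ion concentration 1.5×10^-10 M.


pH = -log10([H+]) = -log10(1.5×10^-10)
= 10 - log10(1.5)
= 10 - 0.18
= 9.82

9.82


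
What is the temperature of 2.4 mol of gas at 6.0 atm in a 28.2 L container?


PV = nRT  (R = 0.08206 L·atm/(mol·K))
T = PV/(nR) = 6.0×28.2/(2.4×0.08206)
= 169.20/0.196944
= 859.13 K

859.13 K


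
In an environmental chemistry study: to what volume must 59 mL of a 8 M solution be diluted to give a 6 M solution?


C1V1 = C2V2
8 × 59 = 6 × V2
V2 = 472/6 = 78.67 mL

78.67 mL


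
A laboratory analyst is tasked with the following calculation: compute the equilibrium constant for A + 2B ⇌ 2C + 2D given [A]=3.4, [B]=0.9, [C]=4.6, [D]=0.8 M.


Kc = [C]^2[D]^2/([A][B]^2)
= (4.6^2 × 0.8^2)/(3.4^1 × 0.9^2)
= 13.5424/2.754
= 4.917

4.917


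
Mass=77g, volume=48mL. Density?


ρ = mass/volume
= 77/48
= 1.604 g/mL

1.604 g/mL


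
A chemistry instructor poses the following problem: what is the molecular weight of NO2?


M(NO2) = 1×14.01 + 2×16.0
= 14.01 + 32.0
= 46.01 g/mol

46.01 g/mol


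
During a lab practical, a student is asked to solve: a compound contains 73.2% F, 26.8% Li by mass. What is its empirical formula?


Assume 100 g sample. Moles of each element:
  F: 73.2/19.0 = 3.853 mol
  Li: 26.8/6.94 = 3.862 mol
Divide by smallest (3.853):
  F: 3.853/3.853 = 1.0
  Li: 3.862/3.853 = 1.0
Empirical formula: LiF

LiF


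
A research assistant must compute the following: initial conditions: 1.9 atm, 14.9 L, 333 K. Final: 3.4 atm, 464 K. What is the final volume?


P1V1/T1 = P2V2/T2
V2 = P1V1T2/(T1P2)
= 1.9×14.9×464/(333×3.4)
= 11.602 L

11.602 L


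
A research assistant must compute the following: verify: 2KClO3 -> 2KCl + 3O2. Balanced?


Equation: 2KClO3 -> 2KCl + 3O2
Check atoms: Cl: 2=2, K: 2=2, O: 6=6
Balanced

Yes, balanced


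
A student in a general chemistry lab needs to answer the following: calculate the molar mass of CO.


M(CO) = 1×12.01 + 1×16.0
= 12.01 + 16.0
= 28.01 g/mol

28.01 g/mol


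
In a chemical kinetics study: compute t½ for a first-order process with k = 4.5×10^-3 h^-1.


t½ = ln2/k = 0.693147/(4.5×10^-3 h^-1)
= 154.0 h

154.0 h


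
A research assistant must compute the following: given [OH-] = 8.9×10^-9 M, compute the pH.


pOH = -log10([OH-]) = -log10(8.9×10^-9)
= 9 - log10(8.9) = 8.05
pH = 14 - pOH = 14 - 8.05 = 5.95

5.95


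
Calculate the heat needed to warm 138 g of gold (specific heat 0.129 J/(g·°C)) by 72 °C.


q = mcΔT = 138 × 0.129 × 72
= 1281.74 J

1281.74 J


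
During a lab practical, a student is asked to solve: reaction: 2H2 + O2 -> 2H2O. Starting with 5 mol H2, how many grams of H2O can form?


Mole ratio H2O:H2 = 2:2
n(H2O) = 5 × 2/2 = 5.000 mol
mass = 5.000 × 18.02 = 90.1 g

90.1 g


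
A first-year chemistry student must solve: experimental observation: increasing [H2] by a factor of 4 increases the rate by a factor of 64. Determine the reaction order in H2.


rate ∝ [H2]^n
4^n = 64 → n = 3
Order in H2: 3

3


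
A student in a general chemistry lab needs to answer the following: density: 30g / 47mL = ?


ρ = mass/volume
= 30/47
= 0.638 g/mL

0.638 g/mL


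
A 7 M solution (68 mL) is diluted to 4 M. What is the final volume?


C1V1 = C2V2
7 × 68 = 4 × V2
V2 = 476/4 = 119.0 mL

119.0 mL


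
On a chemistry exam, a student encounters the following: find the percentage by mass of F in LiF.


M(LiF) = 1×6.94 + 1×19.0 = 25.94 g/mol
Mass of F = 1 × 19.0 = 19.00 g/mol
% F = 19.00/25.94 × 100 = 73.25%

73.25%


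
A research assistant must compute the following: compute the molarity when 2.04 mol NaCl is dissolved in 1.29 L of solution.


M = n/V = 2.04/1.29 = 1.581 mol/L

1.581 M


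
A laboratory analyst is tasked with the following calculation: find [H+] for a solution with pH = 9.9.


[H+] = 10^(-pH) = 10^(-9.9)
= 1.26×10^-10 M

1.26×10^-10 M


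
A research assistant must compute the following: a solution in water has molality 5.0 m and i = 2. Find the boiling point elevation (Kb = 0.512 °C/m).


ΔTb = Kb × m × i
= 0.512 × 5.0 × 2
= 5.12 °C

5.12 °C


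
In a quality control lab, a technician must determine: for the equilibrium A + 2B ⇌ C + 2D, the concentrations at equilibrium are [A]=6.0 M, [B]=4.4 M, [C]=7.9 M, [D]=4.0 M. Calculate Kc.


Kc = [C][D]^2/([A][B]^2)
= (7.9^1 × 4.0^2)/(6.0^1 × 4.4^2)
= 126.4/116.16
= 1.088

1.088


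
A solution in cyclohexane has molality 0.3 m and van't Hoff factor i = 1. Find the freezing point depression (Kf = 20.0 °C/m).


ΔTf = Kf × m × i
= 20.0 × 0.3 × 1
= 6.0 °C

6.0 °C


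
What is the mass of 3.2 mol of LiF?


M(LiF) = 25.94 g/mol
mass = n × M = 3.2 × 25.94 = 83.01 g

83.01 g


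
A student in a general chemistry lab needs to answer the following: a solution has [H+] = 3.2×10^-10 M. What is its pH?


pH = -log10([H+]) = -log10(3.2×10^-10)
= 10 - log10(3.2)
= 10 - 0.51
= 9.49

9.49


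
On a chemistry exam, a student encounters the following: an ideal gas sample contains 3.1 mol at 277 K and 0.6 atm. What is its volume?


PV = nRT  (R = 0.08206 L·atm/(mol·K))
V = nRT/P = 3.1×0.08206×277/0.6
= 117.442 L

117.442 L


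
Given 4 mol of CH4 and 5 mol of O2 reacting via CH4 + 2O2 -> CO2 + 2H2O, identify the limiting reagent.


Mole ratio available / coefficient:
  CH4: 4/1 = 4.000
  O2: 5/2 = 2.500
Smaller ratio is limiting.

O2


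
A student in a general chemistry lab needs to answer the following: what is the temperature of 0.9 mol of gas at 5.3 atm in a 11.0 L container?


PV = nRT  (R = 0.08206 L·atm/(mol·K))
T = PV/(nR) = 5.3×11.0/(0.9×0.08206)
= 58.30/0.073854
= 789.40 K

789.40 K


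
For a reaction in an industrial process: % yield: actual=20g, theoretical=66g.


% yield = actual/theoretical × 100
= 20/66 × 100
= 30.3%

30.3%


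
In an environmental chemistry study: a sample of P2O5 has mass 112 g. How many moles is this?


M(P2O5) = 141.94 g/mol
n = mass/M = 112/141.94 = 0.7891 mol

0.7891 mol


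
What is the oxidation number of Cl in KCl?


halide: -1
Oxidation number: -1

-1


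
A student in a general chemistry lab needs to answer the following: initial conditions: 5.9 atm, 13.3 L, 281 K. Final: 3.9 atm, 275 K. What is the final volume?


P1V1/T1 = P2V2/T2
V2 = P1V1T2/(T1P2)
= 5.9×13.3×275/(281×3.9)
= 19.691 L

19.691 L


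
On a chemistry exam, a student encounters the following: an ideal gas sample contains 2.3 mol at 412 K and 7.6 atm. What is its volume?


PV = nRT  (R = 0.08206 L·atm/(mol·K))
V = nRT/P = 2.3×0.08206×412/7.6
= 10.232 L

10.232 L


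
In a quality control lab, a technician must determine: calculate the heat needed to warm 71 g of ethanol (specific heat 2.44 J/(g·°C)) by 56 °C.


q = mcΔT = 71 × 2.44 × 56
= 9701.44 J

9701.44 J


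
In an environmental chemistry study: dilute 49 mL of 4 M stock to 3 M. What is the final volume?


C1V1 = C2V2
4 × 49 = 3 × V2
V2 = 196/3 = 65.33 mL

65.33 mL


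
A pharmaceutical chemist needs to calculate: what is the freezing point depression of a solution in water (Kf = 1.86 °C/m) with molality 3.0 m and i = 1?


ΔTf = Kf × m × i
= 1.86 × 3.0 × 1
= 5.58 °C

5.58 °C


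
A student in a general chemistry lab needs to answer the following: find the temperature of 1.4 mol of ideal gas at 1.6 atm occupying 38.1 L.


PV = nRT  (R = 0.08206 L·atm/(mol·K))
T = PV/(nR) = 1.6×38.1/(1.4×0.08206)
= 60.96/0.114884
= 530.62 K

530.62 K


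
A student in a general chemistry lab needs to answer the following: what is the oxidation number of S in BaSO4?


(+2) + x + 4(-2) = 0, so x = +6
Oxidation number: +6

+6


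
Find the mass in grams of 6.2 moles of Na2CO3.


M(Na2CO3) = 105.99 g/mol
mass = n × M = 6.2 × 105.99 = 657.14 g

657.14 g


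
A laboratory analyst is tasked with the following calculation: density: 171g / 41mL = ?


ρ = mass/volume
= 171/41
= 4.171 g/mL

4.171 g/mL


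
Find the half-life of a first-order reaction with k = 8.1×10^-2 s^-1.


t½ = ln2/k = 0.693147/(8.1×10^-2 s^-1)
= 8.557 s

8.557 s


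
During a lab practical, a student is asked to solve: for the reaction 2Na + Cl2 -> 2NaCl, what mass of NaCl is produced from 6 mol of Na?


Mole ratio NaCl:Na = 2:2
n(NaCl) = 6 × 2/2 = 6.000 mol
mass = 6.000 × 58.44 = 350.64 g

350.64 g


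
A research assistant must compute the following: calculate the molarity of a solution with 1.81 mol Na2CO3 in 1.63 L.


M = n/V = 1.81/1.63 = 1.110 mol/L

1.110 M


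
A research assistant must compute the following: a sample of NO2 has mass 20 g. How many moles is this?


M(NO2) = 46.01 g/mol
n = mass/M = 20/46.01 = 0.4347 mol

0.4347 mol


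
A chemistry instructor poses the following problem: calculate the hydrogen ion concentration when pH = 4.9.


[H+] = 10^(-pH) = 10^(-4.9)
= 1.26×10^-5 M

1.26×10^-5 M


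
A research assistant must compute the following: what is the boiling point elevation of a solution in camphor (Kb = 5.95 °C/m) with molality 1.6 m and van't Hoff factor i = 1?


ΔTb = Kb × m × i
= 5.95 × 1.6 × 1
= 9.52 °C

9.52 °C


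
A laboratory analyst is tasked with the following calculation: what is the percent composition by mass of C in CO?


M(CO) = 1×12.01 + 1×16.0 = 28.01 g/mol
Mass of C = 1 × 12.01 = 12.01 g/mol
% C = 12.01/28.01 × 100 = 42.88%

42.88%


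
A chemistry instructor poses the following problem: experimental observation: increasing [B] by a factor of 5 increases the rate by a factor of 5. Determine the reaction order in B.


rate ∝ [B]^n
5^n = 5 → n = 1
Order in B: 1

1


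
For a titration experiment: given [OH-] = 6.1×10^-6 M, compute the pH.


pOH = -log10([OH-]) = -log10(6.1×10^-6)
= 6 - log10(6.1) = 5.21
pH = 14 - pOH = 14 - 5.21 = 8.79

8.79


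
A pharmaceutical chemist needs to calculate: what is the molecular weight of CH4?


M(CH4) = 1×12.01 + 4×1.008
= 12.01 + 4.03
= 16.04 g/mol

16.04 g/mol


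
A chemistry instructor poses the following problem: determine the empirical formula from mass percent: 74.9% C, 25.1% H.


Assume 100 g sample. Moles of each element:
  C: 74.9/12.01 = 6.236 mol
  H: 25.1/1.008 = 24.901 mol
Divide by smallest (6.236):
  C: 6.236/6.236 = 1.0
  H: 24.901/6.236 = 3.99
Empirical formula: CH4

CH4


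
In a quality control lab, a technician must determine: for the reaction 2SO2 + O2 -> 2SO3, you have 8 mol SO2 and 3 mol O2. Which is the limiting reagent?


Mole ratio available / coefficient:
  SO2: 8/2 = 4.000
  O2: 3/1 = 3.000
Smaller ratio is limiting.

O2


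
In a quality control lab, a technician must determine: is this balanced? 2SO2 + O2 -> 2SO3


Equation: 2SO2 + O2 -> 2SO3
Check atoms: O: 6=6, S: 2=2
Balanced

Yes, balanced


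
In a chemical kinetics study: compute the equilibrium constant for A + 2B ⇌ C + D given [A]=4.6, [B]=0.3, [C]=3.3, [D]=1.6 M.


Kc = [C][D]/([A][B]^2)
= (3.3^1 × 1.6^1)/(4.6^1 × 0.3^2)
= 5.28/0.414
= 12.75

12.75


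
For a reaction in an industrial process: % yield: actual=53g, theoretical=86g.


% yield = actual/theoretical × 100
= 53/86 × 100
= 61.63%

61.63%


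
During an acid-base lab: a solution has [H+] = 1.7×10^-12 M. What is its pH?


pH = -log10([H+]) = -log10(1.7×10^-12)
= 12 - log10(1.7)
= 12 - 0.23
= 11.77

11.77


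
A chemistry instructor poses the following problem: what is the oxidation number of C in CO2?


x + 2(-2) = 0, so x = +4
Oxidation number: +4

+4


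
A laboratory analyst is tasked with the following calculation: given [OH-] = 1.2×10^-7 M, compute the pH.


pOH = -log10([OH-]) = -log10(1.2×10^-7)
= 7 - log10(1.2) = 6.92
pH = 14 - pOH = 14 - 6.92 = 7.08

7.08


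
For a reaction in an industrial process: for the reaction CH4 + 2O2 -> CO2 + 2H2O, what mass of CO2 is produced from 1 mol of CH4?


Mole ratio CO2:CH4 = 1:1
n(CO2) = 1 × 1/1 = 1.000 mol
mass = 1.000 × 44.01 = 44.01 g

44.01 g


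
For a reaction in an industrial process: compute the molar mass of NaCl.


M(NaCl) = 1×22.99 + 1×35.45
= 22.99 + 35.45
= 58.44 g/mol

58.44 g/mol


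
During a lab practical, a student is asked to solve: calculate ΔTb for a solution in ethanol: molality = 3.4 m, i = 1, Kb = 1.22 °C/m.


ΔTb = Kb × m × i
= 1.22 × 3.4 × 1
= 4.148 °C

4.148 °C


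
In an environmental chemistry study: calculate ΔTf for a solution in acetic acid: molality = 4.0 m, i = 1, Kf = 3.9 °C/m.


ΔTf = Kf × m × i
= 3.9 × 4.0 × 1
= 15.6 °C

15.6 °C


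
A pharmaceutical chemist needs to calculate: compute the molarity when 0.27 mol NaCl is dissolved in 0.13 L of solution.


M = n/V = 0.27/0.13 = 2.077 mol/L

2.077 M


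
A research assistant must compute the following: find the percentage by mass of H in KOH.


M(KOH) = 1×39.1 + 1×16.0 + 1×1.008 = 56.108 g/mol
Mass of H = 1 × 1.008 = 1.008 g/mol
% H = 1.008/56.108 × 100 = 1.80%

1.80%


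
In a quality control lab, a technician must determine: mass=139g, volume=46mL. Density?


ρ = mass/volume
= 139/46
= 3.022 g/mL

3.022 g/mL


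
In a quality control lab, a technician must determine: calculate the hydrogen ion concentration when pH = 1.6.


[H+] = 10^(-pH) = 10^(-1.6)
= 2.51×10^-2 M

2.51×10^-2 M


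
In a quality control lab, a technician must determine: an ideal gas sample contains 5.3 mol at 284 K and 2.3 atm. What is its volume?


PV = nRT  (R = 0.08206 L·atm/(mol·K))
V = nRT/P = 5.3×0.08206×284/2.3
= 53.703 L

53.703 L


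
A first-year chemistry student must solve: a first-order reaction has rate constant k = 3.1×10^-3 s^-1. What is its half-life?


t½ = ln2/k = 0.693147/(3.1×10^-3 s^-1)
= 223.6 s

223.6 s


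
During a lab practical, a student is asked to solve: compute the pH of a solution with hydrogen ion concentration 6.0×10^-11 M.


pH = -log10([H+]) = -log10(6.0×10^-11)
= 11 - log10(6.0)
= 11 - 0.78
= 10.22

10.22


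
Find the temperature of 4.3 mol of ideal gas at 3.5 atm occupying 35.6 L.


PV = nRT  (R = 0.08206 L·atm/(mol·K))
T = PV/(nR) = 3.5×35.6/(4.3×0.08206)
= 124.60/0.352858
= 353.12 K

353.12 K


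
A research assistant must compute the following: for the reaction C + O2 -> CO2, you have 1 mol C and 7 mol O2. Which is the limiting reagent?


Mole ratio available / coefficient:
  C: 1/1 = 1.000
  O2: 7/1 = 7.000
Smaller ratio is limiting.

C


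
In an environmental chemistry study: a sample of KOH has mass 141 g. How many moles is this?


M(KOH) = 56.11 g/mol
n = mass/M = 141/56.11 = 2.5129 mol

2.5129 mol


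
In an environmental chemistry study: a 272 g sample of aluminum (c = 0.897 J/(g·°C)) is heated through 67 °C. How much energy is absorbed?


q = mcΔT = 272 × 0.897 × 67
= 16346.93 J

16346.93 J


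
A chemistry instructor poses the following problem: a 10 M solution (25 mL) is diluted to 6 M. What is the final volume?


C1V1 = C2V2
10 × 25 = 6 × V2
V2 = 250/6 = 41.67 mL

41.67 mL


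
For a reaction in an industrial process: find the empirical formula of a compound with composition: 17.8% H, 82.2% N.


Assume 100 g sample. Moles of each element:
  H: 17.8/1.008 = 17.659 mol
  N: 82.2/14.01 = 5.867 mol
Divide by smallest (5.867):
  H: 17.659/5.867 = 3.01
  N: 5.867/5.867 = 1.0
Empirical formula: NH3

NH3


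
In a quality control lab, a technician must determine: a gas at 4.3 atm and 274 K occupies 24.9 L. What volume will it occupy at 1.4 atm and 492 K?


P1V1/T1 = P2V2/T2
V2 = P1V1T2/(T1P2)
= 4.3×24.9×492/(274×1.4)
= 137.326 L

137.326 L


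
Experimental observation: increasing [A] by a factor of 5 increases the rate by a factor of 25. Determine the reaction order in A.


rate ∝ [A]^n
5^n = 25 → n = 2
Order in A: 2

2


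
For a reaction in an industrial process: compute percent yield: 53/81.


% yield = actual/theoretical × 100
= 53/81 × 100
= 65.43%

65.43%


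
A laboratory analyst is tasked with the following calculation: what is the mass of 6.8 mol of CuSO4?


M(CuSO4) = 159.62 g/mol
mass = n × M = 6.8 × 159.62 = 1085.42 g

1085.42 g


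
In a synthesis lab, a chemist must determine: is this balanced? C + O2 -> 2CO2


Equation: C + O2 -> 2CO2
Check atoms: C: 1≠2, O: 2≠4
Not balanced

No, not balanced


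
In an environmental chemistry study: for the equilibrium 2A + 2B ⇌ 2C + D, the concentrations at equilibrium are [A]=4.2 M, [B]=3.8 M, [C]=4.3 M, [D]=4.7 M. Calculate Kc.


Kc = [C]^2[D]/([A]^2[B]^2)
= (4.3^2 × 4.7^1)/(4.2^2 × 3.8^2)
= 86.903/254.7216
= 0.3412

0.3412


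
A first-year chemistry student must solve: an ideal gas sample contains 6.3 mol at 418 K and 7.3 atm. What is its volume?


PV = nRT  (R = 0.08206 L·atm/(mol·K))
V = nRT/P = 6.3×0.08206×418/7.3
= 29.602 L

29.602 L


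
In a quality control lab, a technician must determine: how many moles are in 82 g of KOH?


M(KOH) = 56.11 g/mol
n = mass/M = 82/56.11 = 1.4614 mol

1.4614 mol


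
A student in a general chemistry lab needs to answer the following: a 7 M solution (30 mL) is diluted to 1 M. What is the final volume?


C1V1 = C2V2
7 × 30 = 1 × V2
V2 = 210/1 = 210.0 mL

210.0 mL


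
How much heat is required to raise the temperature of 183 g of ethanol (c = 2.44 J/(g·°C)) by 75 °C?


q = mcΔT = 183 × 2.44 × 75
= 33489.00 J

33489.00 J


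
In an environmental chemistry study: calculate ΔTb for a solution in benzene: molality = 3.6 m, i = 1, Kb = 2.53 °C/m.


ΔTb = Kb × m × i
= 2.53 × 3.6 × 1
= 9.108 °C

9.108 °C
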